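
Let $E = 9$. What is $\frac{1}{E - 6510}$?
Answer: $- \frac{1}{6501} \approx -0.00015382$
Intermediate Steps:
$\frac{1}{E - 6510} = \frac{1}{9 - 6510} = \frac{1}{-6501} = - \frac{1}{6501}$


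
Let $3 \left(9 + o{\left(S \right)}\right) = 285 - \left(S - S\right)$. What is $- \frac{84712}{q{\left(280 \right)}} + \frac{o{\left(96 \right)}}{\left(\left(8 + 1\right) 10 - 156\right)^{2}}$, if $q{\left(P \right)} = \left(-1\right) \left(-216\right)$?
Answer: $- \frac{2562409}{6534} \approx -392.17$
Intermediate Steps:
$q{\left(P \right)} = 216$
$o{\left(S \right)} = 86$ ($o{\left(S \right)} = -9 + \frac{285 - \left(S - S\right)}{3} = -9 + \frac{285 - 0}{3} = -9 + \frac{285 + 0}{3} = -9 + \frac{1}{3} \cdot 285 = -9 + 95 = 86$)
$- \frac{84712}{q{\left(280 \right)}} + \frac{o{\left(96 \right)}}{\left(\left(8 + 1\right) 10 - 156\right)^{2}} = - \frac{84712}{216} + \frac{86}{\left(\left(8 + 1\right) 10 - 156\right)^{2}} = \left(-84712\right) \frac{1}{216} + \frac{86}{\left(9 \cdot 10 - 156\right)^{2}} = - \frac{10589}{27} + \frac{86}{\left(90 - 156\right)^{2}} = - \frac{10589}{27} + \frac{86}{\left(-66\right)^{2}} = - \frac{10589}{27} + \frac{86}{4356} = - \frac{10589}{27} + 86 \cdot \frac{1}{4356} = - \frac{10589}{27} + \frac{43}{2178} = - \frac{2562409}{6534}$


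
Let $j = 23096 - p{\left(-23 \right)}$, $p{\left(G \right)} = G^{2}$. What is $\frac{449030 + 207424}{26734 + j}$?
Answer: $\frac{656454}{49301} \approx 13.315$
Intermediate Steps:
$j = 22567$ ($j = 23096 - \left(-23\right)^{2} = 23096 - 529 = 22567$)
$\frac{449030 + 207424}{26734 + j} = \frac{449030 + 207424}{26734 + 22567} = \frac{656454}{49301}$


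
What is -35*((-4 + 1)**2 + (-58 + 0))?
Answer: 1715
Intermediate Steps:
-35*((-4 + 1)**2 + (-58 + 0)) = -35*((-3)**2 - 58) = -35*(9 - 58) = -35*(-49) = 1715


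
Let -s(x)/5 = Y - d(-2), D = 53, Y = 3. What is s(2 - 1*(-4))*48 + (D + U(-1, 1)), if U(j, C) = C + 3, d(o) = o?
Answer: -1143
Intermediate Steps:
s(x) = -25 (s(x) = -5*(3 - 1*(-2)) = -5*(3 + 2) = -5*5 = -25)
U(j, C) = 3 + C
s(2 - 1*(-4))*48 + (D + U(-1, 1)) = -25*48 + (53 + (3 + 1)) = -1200 + (53 + 4) = -1200 + 57 = -1143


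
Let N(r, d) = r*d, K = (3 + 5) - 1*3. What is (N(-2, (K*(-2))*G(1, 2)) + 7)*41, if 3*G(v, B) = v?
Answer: 1681/3 ≈ 560.33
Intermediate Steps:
G(v, B) = v/3
K = 5 (K = 8 - 3 = 5)
N(r, d) = d*r
(N(-2, (K*(-2))*G(1, 2)) + 7)*41 = (((5*(-2))*((⅓)*1))*(-2) + 7)*41 = (-10*⅓*(-2) + 7)*41 = (-10/3*(-2) + 7)*41 = (20/3 + 7)*41 = (41/3)*41 = 1681/3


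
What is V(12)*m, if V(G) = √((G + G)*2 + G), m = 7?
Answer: 14*√15 ≈ 54.222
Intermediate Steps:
V(G) = √5*√G (V(G) = √((2*G)*2 + G) = √(4*G + G) = √(5*G) = √5*√G)
V(12)*m = (√5*√12)*7 = (√5*(2*√3))*7 = (2*√15)*7 = 14*√15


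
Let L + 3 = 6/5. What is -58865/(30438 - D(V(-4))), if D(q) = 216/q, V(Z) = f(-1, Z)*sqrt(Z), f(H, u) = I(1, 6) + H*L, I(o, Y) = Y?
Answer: -16822380835/8698543002 + 3826225*I/4349271501 ≈ -1.9339 + 0.00087974*I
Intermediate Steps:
L = -9/5 (L = -3 + 6/5 = -9/5 ≈ -1.8000)
f(H, u) = 6 - 9*H/5 (f(H, u) = 6 + H*(-9/5) = 6 - 9*H/5)
V(Z) = 39*sqrt(Z)/5 (V(Z) = (6 - 9/5*(-1))*sqrt(Z) = (6 + 9/5)*sqrt(Z) = 39*sqrt(Z)/5)
-58865/(30438 - D(V(-4))) = -58865/(30438 - 216/(39*sqrt(-4)/5)) = -58865/(30438 - 216/(39*(2*I)/5)) = -58865/(30438 - 216/(78*I/5)) = -58865/(30438 - 216*(-5*I/78)) = -58865/(30438 - (-180)*I/13) = -58865*169*(30438 - 180*I/13)/156573774036 = -9948185*(30438 - 180*I/13)/156573774036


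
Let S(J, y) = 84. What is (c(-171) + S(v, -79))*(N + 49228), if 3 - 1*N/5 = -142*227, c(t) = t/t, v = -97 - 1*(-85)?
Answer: 17885105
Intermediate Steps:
v = -12 (v = -97 + 85 = -12)
c(t) = 1
N = 161185 (N = 15 - (-710)*227 = 15 - 5*(-32234) = 15 + 161170 = 161185)
(c(-171) + S(v, -79))*(N + 49228) = (1 + 84)*(161185 + 49228) = 85*210413 = 17885105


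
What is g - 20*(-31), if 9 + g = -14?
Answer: 597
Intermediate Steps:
g = -23 (g = -9 - 14 = -23)
g - 20*(-31) = -23 - 20*(-31) = -23 + 620 = 597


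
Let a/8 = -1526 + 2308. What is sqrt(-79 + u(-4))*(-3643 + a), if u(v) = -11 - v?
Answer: 2613*I*sqrt(86) ≈ 24232.0*I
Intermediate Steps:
a = 6256 (a = 8*(-1526 + 2308) = 8*782 = 6256)
sqrt(-79 + u(-4))*(-3643 + a) = sqrt(-79 + (-11 - 1*(-4)))*(-3643 + 6256) = sqrt(-79 + (-11 + 4))*2613 = sqrt(-79 - 7)*2613 = sqrt(-86)*2613 = (I*sqrt(86))*2613 = 2613*I*sqrt(86)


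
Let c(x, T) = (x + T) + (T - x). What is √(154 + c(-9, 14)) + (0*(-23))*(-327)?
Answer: √182 ≈ 13.491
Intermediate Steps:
c(x, T) = 2*T (c(x, T) = (T + x) + (T - x) = 2*T)
√(154 + c(-9, 14)) + (0*(-23))*(-327) = √(154 + 2*14) + (0*(-23))*(-327) = √(154 + 28) + 0*(-327) = √182 + 0 = √182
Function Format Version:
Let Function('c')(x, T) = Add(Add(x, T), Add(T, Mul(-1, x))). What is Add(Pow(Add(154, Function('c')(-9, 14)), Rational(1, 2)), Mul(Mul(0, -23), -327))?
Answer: Pow(182, Rational(1, 2)) ≈ 13.491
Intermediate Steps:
Function('c')(x, T) = Mul(2, T) (Function('c')(x, T) = Add(Add(T, x), Add(T, Mul(-1, x))) = Mul(2, T))
Add(Pow(Add(154, Function('c')(-9, 14)), Rational(1, 2)), Mul(Mul(0, -23), -327)) = Add(Pow(Add(154, Mul(2, 14)), Rational(1, 2)), Mul(Mul(0, -23), -327)) = Add(Pow(Add(154, 28), Rational(1, 2)), Mul(0, -327)) = Add(Pow(182, Rational(1, 2)), 0) = Pow(182, Rational(1, 2))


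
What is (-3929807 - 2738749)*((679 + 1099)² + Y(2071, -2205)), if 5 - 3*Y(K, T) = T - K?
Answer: -21090715415316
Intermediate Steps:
Y(K, T) = 5/3 - T/3 + K/3 (Y(K, T) = 5/3 - (T - K)/3 = 5/3 + (-T/3 + K/3) = 5/3 - T/3 + K/3)
(-3929807 - 2738749)*((679 + 1099)² + Y(2071, -2205)) = (-3929807 - 2738749)*((679 + 1099)² + (5/3 - ⅓*(-2205) + (⅓)*2071)) = -6668556*(1778² + (5/3 + 735 + 2071/3)) = -6668556*(3161284 + 1427) = -6668556*3162711 = -21090715415316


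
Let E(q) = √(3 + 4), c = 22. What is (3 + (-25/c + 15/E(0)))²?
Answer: 120667/3388 + 615*√7/77 ≈ 56.748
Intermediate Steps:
E(q) = √7
(3 + (-25/c + 15/E(0)))² = (3 + (-25/22 + 15/(√7)))² = (3 + (-25*1/22 + 15*(√7/7)))² = (3 + (-25/22 + 15*√7/7))² = (41/22 + 15*√7/7)²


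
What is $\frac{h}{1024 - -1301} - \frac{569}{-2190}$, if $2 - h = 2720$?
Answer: $- \frac{308633}{339450} \approx -0.90921$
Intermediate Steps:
$h = -2718$ ($h = 2 - 2720 = -2718$)
$\frac{h}{1024 - -1301} - \frac{569}{-2190} = - \frac{2718}{1024 - -1301} - \frac{569}{-2190} = - \frac{2718}{1024 + 1301} - - \frac{569}{2190} = - \frac{2718}{2325} + \frac{569}{2190} = \left(-2718\right) \frac{1}{2325} + \frac{569}{2190} = - \frac{906}{775} + \frac{569}{2190} = - \frac{308633}{339450}$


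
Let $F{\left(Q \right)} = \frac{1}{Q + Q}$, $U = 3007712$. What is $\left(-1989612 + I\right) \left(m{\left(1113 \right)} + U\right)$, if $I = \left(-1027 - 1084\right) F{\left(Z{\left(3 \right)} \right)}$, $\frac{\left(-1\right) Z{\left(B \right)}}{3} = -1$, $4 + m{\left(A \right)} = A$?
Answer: $- \frac{35924669825843}{6} \approx -5.9874 \cdot 10^{12}$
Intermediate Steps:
$m{\left(A \right)} = -4 + A$
$Z{\left(B \right)} = 3$ ($Z{\left(B \right)} = \left(-3\right) \left(-1\right) = 3$)
$F{\left(Q \right)} = \frac{1}{2 Q}$
$I = - \frac{2111}{6}$ ($I = \left(-1027 - 1084\right) \frac{1}{2 \cdot 3} = - 2111 \cdot \frac{1}{2} \cdot \frac{1}{3} = \left(-2111\right) \frac{1}{6} = - \frac{2111}{6} \approx -351.83$)
$\left(-1989612 + I\right) \left(m{\left(1113 \right)} + U\right) = \left(-1989612 - \frac{2111}{6}\right) \left(\left(-4 + 1113\right) + 3007712\right) = - \frac{11939783 \left(1109 + 3007712\right)}{6} = \left(- \frac{11939783}{6}\right) 3008821 = - \frac{35924669825843}{6}$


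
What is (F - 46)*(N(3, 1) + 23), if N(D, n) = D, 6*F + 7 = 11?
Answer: -3536/3 ≈ -1178.7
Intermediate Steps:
F = ⅔ (F = -7/6 + (⅙)*11 = -7/6 + 11/6 = ⅔ ≈ 0.66667)
(F - 46)*(N(3, 1) + 23) = (⅔ - 46)*(3 + 23) = -136/3*26 = -3536/3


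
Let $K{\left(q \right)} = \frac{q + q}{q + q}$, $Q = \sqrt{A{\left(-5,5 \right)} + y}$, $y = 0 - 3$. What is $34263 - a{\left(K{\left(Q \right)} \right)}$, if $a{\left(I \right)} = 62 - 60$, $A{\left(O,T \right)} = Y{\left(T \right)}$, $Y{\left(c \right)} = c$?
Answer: $34261$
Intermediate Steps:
$A{\left(O,T \right)} = T$
$y = -3$ ($y = 0 - 3 = -3$)
$Q = \sqrt{2}$ ($Q = \sqrt{5 - 3} = \sqrt{2} \approx 1.4142$)
$K{\left(q \right)} = 1$ ($K{\left(q \right)} = \frac{2 q}{2 q} = 2 q \frac{1}{2 q} = 1$)
$a{\left(I \right)} = 2$
$34263 - a{\left(K{\left(Q \right)} \right)} = 34263 - 2 = 34261$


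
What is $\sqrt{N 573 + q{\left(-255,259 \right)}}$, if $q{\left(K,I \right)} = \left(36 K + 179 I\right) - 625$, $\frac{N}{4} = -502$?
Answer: $2 i \sqrt{278507} \approx 1055.5 i$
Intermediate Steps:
$N = -2008$ ($N = 4 \left(-502\right) = -2008$)
$q{\left(K,I \right)} = -625 + 36 K + 179 I$
$\sqrt{N 573 + q{\left(-255,259 \right)}} = \sqrt{\left(-2008\right) 573 + \left(-625 + 36 \left(-255\right) + 179 \cdot 259\right)} = \sqrt{-1150584 - -36556} = \sqrt{-1150584 + 36556} = \sqrt{-1114028} = 2 i \sqrt{278507}$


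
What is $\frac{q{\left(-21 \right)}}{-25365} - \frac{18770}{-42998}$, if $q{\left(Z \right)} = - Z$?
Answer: $\frac{79199682}{181774045} \approx 0.4357$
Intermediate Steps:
$\frac{q{\left(-21 \right)}}{-25365} - \frac{18770}{-42998} = \frac{\left(-1\right) \left(-21\right)}{-25365} - \frac{18770}{-42998} = 21 \left(- \frac{1}{25365}\right) - - \frac{9385}{21499} = - \frac{7}{8455} + \frac{9385}{21499} = \frac{79199682}{181774045}$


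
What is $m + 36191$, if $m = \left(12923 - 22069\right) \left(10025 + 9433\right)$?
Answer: $-177926677$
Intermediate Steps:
$m = -177962868$ ($m = \left(-9146\right) 19458 = -177962868$)
$m + 36191 = -177962868 + 36191 = -177926677$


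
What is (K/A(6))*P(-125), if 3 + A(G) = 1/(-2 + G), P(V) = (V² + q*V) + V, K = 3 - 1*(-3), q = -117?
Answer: -723000/11 ≈ -65727.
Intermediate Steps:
K = 6 (K = 3 + 3 = 6)
P(V) = V² - 116*V (P(V) = (V² - 117*V) + V = V² - 116*V)
A(G) = -3 + 1/(-2 + G)
(K/A(6))*P(-125) = (6/(((7 - 3*6)/(-2 + 6))))*(-125*(-116 - 125)) = (6/(((7 - 18)/4)))*(-125*(-241)) = (6/(((¼)*(-11))))*30125 = (6/(-11/4))*30125 = (6*(-4/11))*30125 = -24/11*30125 = -723000/11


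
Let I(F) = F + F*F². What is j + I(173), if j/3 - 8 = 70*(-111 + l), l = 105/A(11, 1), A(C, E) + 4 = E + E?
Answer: 5143579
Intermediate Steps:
A(C, E) = -4 + 2*E (A(C, E) = -4 + (E + E) = -4 + 2*E)
l = -105/2 (l = 105/(-4 + 2*1) = 105/(-4 + 2) = 105/(-2) = 105*(-½) = -105/2 ≈ -52.500)
j = -34311 (j = 24 + 3*(70*(-111 - 105/2)) = 24 + 3*(70*(-327/2)) = 24 + 3*(-11445) = 24 - 34335 = -34311)
I(F) = F + F³
j + I(173) = -34311 + (173 + 173³) = -34311 + (173 + 5177717) = -34311 + 5177890 = 5143579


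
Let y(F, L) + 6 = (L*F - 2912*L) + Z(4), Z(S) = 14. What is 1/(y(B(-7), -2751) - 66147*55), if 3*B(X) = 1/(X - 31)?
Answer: 38/166168647 ≈ 2.2868e-7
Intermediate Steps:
B(X) = 1/(3*(-31 + X)) (B(X) = 1/(3*(X - 31)) = 1/(3*(-31 + X)))
y(F, L) = 8 - 2912*L + F*L (y(F, L) = -6 + ((L*F - 2912*L) + 14) = -6 + ((F*L - 2912*L) + 14) = -6 + ((-2912*L + F*L) + 14) = -6 + (14 - 2912*L + F*L) = 8 - 2912*L + F*L)
1/(y(B(-7), -2751) - 66147*55) = 1/((8 - 2912*(-2751) + (1/(3*(-31 - 7)))*(-2751)) - 66147*55) = 1/((8 + 8010912 + ((⅓)/(-38))*(-2751)) - 3638085) = 1/((8 + 8010912 + ((⅓)*(-1/38))*(-2751)) - 3638085) = 1/((8 + 8010912 - 1/114*(-2751)) - 3638085) = 1/((8 + 8010912 + 917/38) - 3638085) = 1/(304415877/38 - 3638085) = 1/(166168647/38) = 38/166168647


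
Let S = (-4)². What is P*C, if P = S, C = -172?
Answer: -2752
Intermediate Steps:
S = 16
P = 16
P*C = 16*(-172) = -2752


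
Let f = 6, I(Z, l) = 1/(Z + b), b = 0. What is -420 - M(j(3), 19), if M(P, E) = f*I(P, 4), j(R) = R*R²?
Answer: -3782/9 ≈ -420.22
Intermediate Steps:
I(Z, l) = 1/Z (I(Z, l) = 1/(Z + 0) = 1/Z)
j(R) = R³
M(P, E) = 6/P
-420 - M(j(3), 19) = -420 - 6/(3³) = -420 - 6/27 = -420 - 1*2/9 = -420 - 2/9 = -3782/9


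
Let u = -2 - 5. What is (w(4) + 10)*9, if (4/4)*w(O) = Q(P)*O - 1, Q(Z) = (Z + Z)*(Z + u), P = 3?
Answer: -783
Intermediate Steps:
u = -7
Q(Z) = 2*Z*(-7 + Z) (Q(Z) = (Z + Z)*(Z - 7) = (2*Z)*(-7 + Z) = 2*Z*(-7 + Z))
w(O) = -1 - 24*O (w(O) = (2*3*(-7 + 3))*O - 1 = (2*3*(-4))*O - 1 = -24*O - 1 = -1 - 24*O)
(w(4) + 10)*9 = ((-1 - 24*4) + 10)*9 = ((-1 - 96) + 10)*9 = (-97 + 10)*9 = -87*9 = -783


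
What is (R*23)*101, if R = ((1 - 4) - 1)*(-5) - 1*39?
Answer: -44137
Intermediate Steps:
R = -19 (R = (-3 - 1)*(-5) - 39 = -4*(-5) - 39 = 20 - 39 = -19)
(R*23)*101 = -19*23*101 = -437*101 = -44137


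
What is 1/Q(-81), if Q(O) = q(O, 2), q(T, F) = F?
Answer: ½ ≈ 0.50000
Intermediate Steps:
Q(O) = 2
1/Q(-81) = 1/2 = ½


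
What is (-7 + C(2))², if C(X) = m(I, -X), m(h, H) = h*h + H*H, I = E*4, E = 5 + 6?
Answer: 3736489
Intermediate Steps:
E = 11
I = 44 (I = 11*4 = 44)
m(h, H) = H² + h² (m(h, H) = h² + H² = H² + h²)
C(X) = 1936 + X² (C(X) = (-X)² + 44² = X² + 1936 = 1936 + X²)
(-7 + C(2))² = (-7 + (1936 + 2²))² = (-7 + (1936 + 4))² = (-7 + 1940)² = 1933² = 3736489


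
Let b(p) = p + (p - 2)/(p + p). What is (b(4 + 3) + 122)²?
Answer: 3279721/196 ≈ 16733.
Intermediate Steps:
b(p) = p + (-2 + p)/(2*p) (b(p) = p + (-2 + p)/((2*p)) = p + (-2 + p)*(1/(2*p)) = p + (-2 + p)/(2*p))
(b(4 + 3) + 122)² = ((½ + (4 + 3) - 1/(4 + 3)) + 122)² = ((½ + 7 - 1/7) + 122)² = ((½ + 7 - 1*⅐) + 122)² = ((½ + 7 - ⅐) + 122)² = (103/14 + 122)² = (1811/14)² = 3279721/196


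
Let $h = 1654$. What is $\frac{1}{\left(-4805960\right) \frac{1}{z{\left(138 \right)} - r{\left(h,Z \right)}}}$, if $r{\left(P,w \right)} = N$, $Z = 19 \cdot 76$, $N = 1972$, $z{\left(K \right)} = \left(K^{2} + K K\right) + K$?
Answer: $- \frac{18127}{2402980} \approx -0.0075435$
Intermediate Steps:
$z{\left(K \right)} = K + 2 K^{2}$ ($z{\left(K \right)} = \left(K^{2} + K^{2}\right) + K = 2 K^{2} + K = K + 2 K^{2}$)
$Z = 1444$
$r{\left(P,w \right)} = 1972$
$\frac{1}{\left(-4805960\right) \frac{1}{z{\left(138 \right)} - r{\left(h,Z \right)}}} = \frac{1}{\left(-4805960\right) \frac{1}{138 \left(1 + 2 \cdot 138\right) - 1972}} = \frac{1}{\left(-4805960\right) \frac{1}{138 \left(1 + 276\right) - 1972}} = \frac{1}{\left(-4805960\right) \frac{1}{138 \cdot 277 - 1972}} = \frac{1}{\left(-4805960\right) \frac{1}{38226 - 1972}} = \frac{1}{\left(-4805960\right) \frac{1}{36254}} = \frac{1}{- \frac{2402980}{18127}} = - \frac{18127}{2402980}$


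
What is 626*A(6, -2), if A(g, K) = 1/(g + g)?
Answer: 313/6 ≈ 52.167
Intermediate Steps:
A(g, K) = 1/(2*g)
626*A(6, -2) = 626*((½)/6) = 626*((½)*(⅙)) = 626*(1/12) = 313/6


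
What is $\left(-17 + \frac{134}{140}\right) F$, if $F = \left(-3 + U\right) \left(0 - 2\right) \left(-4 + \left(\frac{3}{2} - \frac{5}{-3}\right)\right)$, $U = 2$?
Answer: $\frac{1123}{42} \approx 26.738$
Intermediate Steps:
$F = - \frac{5}{3}$ ($F = \left(-3 + 2\right) \left(0 - 2\right) \left(-4 + \left(\frac{3}{2} - \frac{5}{-3}\right)\right) = - \left(-2\right) \left(-4 + \left(3 \cdot \frac{1}{2} - - \frac{5}{3}\right)\right) = - \left(-2\right) \left(-4 + \left(\frac{3}{2} + \frac{5}{3}\right)\right) = - \left(-2\right) \left(-4 + \frac{19}{6}\right) = - \frac{\left(-2\right) \left(-5\right)}{6} = \left(-1\right) \frac{5}{3} = - \frac{5}{3} \approx -1.6667$)
$\left(-17 + \frac{134}{140}\right) F = \left(-17 + \frac{134}{140}\right) \left(- \frac{5}{3}\right) = \left(-17 + 134 \cdot \frac{1}{140}\right) \left(- \frac{5}{3}\right) = \left(-17 + \frac{67}{70}\right) \left(- \frac{5}{3}\right) = \left(- \frac{1123}{70}\right) \left(- \frac{5}{3}\right) = \frac{1123}{42}$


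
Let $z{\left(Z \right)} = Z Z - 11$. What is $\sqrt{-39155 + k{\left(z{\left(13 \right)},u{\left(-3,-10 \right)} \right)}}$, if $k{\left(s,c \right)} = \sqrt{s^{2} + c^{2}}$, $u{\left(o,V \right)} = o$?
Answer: $\sqrt{-39155 + \sqrt{24973}} \approx 197.48 i$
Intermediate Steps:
$z{\left(Z \right)} = -11 + Z^{2}$ ($z{\left(Z \right)} = Z^{2} - 11 = -11 + Z^{2}$)
$k{\left(s,c \right)} = \sqrt{c^{2} + s^{2}}$
$\sqrt{-39155 + k{\left(z{\left(13 \right)},u{\left(-3,-10 \right)} \right)}} = \sqrt{-39155 + \sqrt{\left(-3\right)^{2} + \left(-11 + 13^{2}\right)^{2}}} = \sqrt{-39155 + \sqrt{9 + \left(-11 + 169\right)^{2}}} = \sqrt{-39155 + \sqrt{9 + 158^{2}}} = \sqrt{-39155 + \sqrt{9 + 24964}} = \sqrt{-39155 + \sqrt{24973}}$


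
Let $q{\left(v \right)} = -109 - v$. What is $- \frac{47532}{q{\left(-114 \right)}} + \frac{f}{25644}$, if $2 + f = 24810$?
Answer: $- \frac{304696642}{32055} \approx -9505.4$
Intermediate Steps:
$f = 24808$ ($f = -2 + 24810 = 24808$)
$- \frac{47532}{q{\left(-114 \right)}} + \frac{f}{25644} = - \frac{47532}{-109 - -114} + \frac{24808}{25644} = - \frac{47532}{-109 + 114} + 24808 \cdot \frac{1}{25644} = - \frac{47532}{5} + \frac{6202}{6411} = - \frac{304696642}{32055}$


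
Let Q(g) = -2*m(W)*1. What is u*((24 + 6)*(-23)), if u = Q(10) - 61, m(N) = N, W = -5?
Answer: 35190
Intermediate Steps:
Q(g) = 10 (Q(g) = -2*(-5)*1 = 10*1 = 10)
u = -51 (u = 10 - 61 = -51)
u*((24 + 6)*(-23)) = -51*(24 + 6)*(-23) = -1530*(-23) = -51*(-690) = 35190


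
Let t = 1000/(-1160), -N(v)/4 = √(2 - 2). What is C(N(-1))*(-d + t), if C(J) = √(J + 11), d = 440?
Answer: -12785*√11/29 ≈ -1462.2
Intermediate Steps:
N(v) = 0 (N(v) = -4*√(2 - 2) = -4*√0 = -4*0 = 0)
C(J) = √(11 + J)
t = -25/29 (t = 1000*(-1/1160) = -25/29 ≈ -0.86207)
C(N(-1))*(-d + t) = √(11 + 0)*(-1*440 - 25/29) = √11*(-440 - 25/29) = √11*(-12785/29) = -12785*√11/29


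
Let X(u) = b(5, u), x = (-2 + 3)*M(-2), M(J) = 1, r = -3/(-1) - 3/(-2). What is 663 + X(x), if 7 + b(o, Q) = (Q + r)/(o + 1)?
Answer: 7883/12 ≈ 656.92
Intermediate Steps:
r = 9/2 (r = -3*(-1) - 3*(-½) = 3 + 3/2 = 9/2 ≈ 4.5000)
b(o, Q) = -7 + (9/2 + Q)/(1 + o) (b(o, Q) = -7 + (Q + 9/2)/(o + 1) = -7 + (9/2 + Q)/(1 + o))
x = 1 (x = (-2 + 3)*1 = 1*1 = 1)
X(u) = -25/4 + u/6 (X(u) = (-5/2 + u - 7*5)/(1 + 5) = (-5/2 + u - 35)/6 = (-75/2 + u)/6 = -25/4 + u/6)
663 + X(x) = 663 + (-25/4 + (⅙)*1) = 663 + (-25/4 + ⅙) = 663 - 73/12 = 7883/12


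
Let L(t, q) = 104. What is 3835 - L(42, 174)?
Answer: 3731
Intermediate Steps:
3835 - L(42, 174) = 3835 - 1*104 = 3835 - 104 = 3731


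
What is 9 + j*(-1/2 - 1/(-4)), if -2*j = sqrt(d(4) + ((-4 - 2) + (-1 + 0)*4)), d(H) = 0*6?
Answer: 9 + I*sqrt(10)/8 ≈ 9.0 + 0.39528*I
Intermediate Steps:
d(H) = 0
j = -I*sqrt(10)/2 (j = -sqrt(0 + ((-4 - 2) + (-1 + 0)*4))/2 = -sqrt(0 + (-6 - 1*4))/2 = -sqrt(0 + (-6 - 4))/2 = -sqrt(0 - 10)/2 = -I*sqrt(10)/2 ≈ -1.5811*I)
9 + j*(-1/2 - 1/(-4)) = 9 + (-I*sqrt(10)/2)*(-1/2 - 1/(-4)) = 9 + (-I*sqrt(10)/2)*(-1*1/2 - 1*(-1/4)) = 9 + (-I*sqrt(10)/2)*(-1/2 + 1/4) = 9 - I*sqrt(10)/2*(-1/4) = 9 + I*sqrt(10)/8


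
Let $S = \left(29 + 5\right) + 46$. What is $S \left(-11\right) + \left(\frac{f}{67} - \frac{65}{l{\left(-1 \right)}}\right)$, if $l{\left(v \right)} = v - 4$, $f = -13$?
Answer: $- \frac{58102}{67} \approx -867.19$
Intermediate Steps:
$l{\left(v \right)} = -4 + v$ ($l{\left(v \right)} = v - 4 = -4 + v$)
$S = 80$ ($S = 34 + 46 = 80$)
$S \left(-11\right) + \left(\frac{f}{67} - \frac{65}{l{\left(-1 \right)}}\right) = 80 \left(-11\right) - \left(\frac{13}{67} + \frac{65}{-4 - 1}\right) = -880 - \left(\frac{13}{67} + \frac{65}{-5}\right) = -880 - - \frac{858}{67} = -880 + \left(- \frac{13}{67} + 13\right) = -880 + \frac{858}{67} = - \frac{58102}{67}$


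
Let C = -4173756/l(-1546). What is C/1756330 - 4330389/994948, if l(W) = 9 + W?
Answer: -5842821203264001/1342920720515540 ≈ -4.3508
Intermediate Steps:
C = 4173756/1537 (C = -4173756/(9 - 1546) = -4173756/(-1537) = -4173756*(-1/1537) = 4173756/1537 ≈ 2715.5)
C/1756330 - 4330389/994948 = (4173756/1537)/1756330 - 4330389/994948 = (4173756/1537)*(1/1756330) - 4330389*1/994948 = 2086878/1349739605 - 4330389/994948 = -5842821203264001/1342920720515540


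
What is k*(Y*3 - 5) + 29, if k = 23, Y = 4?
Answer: 190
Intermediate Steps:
k*(Y*3 - 5) + 29 = 23*(4*3 - 5) + 29 = 23*(12 - 5) + 29 = 23*7 + 29 = 161 + 29 = 190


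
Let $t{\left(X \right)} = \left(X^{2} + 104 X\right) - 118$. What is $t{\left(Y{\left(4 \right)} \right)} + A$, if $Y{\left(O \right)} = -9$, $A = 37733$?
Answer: $36760$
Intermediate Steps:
$t{\left(X \right)} = -118 + X^{2} + 104 X$
$t{\left(Y{\left(4 \right)} \right)} + A = \left(-118 + \left(-9\right)^{2} + 104 \left(-9\right)\right) + 37733 = \left(-118 + 81 - 936\right) + 37733 = -973 + 37733 = 36760$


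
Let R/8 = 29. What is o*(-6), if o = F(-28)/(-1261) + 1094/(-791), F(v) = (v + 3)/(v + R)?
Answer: 281405161/33913334 ≈ 8.2978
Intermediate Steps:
R = 232 (R = 8*29 = 232)
F(v) = (3 + v)/(232 + v) (F(v) = (v + 3)/(v + 232) = (3 + v)/(232 + v))
o = -281405161/203480004 (o = ((3 - 28)/(232 - 28))/(-1261) + 1094/(-791) = (-25/204)*(-1/1261) + 1094*(-1/791) = ((1/204)*(-25))*(-1/1261) - 1094/791 = -25/204*(-1/1261) - 1094/791 = 25/257244 - 1094/791 = -281405161/203480004 ≈ -1.3830)
o*(-6) = -281405161/203480004*(-6) = 281405161/33913334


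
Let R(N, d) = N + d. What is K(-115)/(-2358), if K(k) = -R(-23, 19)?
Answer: -2/1179 ≈ -0.0016964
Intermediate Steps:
K(k) = 4 (K(k) = -(-23 + 19) = -1*(-4) = 4)
K(-115)/(-2358) = 4/(-2358) = 4*(-1/2358) = -2/1179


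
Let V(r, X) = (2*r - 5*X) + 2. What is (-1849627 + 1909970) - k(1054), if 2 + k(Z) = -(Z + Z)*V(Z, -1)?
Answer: 4518765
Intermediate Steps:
V(r, X) = 2 - 5*X + 2*r (V(r, X) = (-5*X + 2*r) + 2 = 2 - 5*X + 2*r)
k(Z) = -2 - 2*Z*(7 + 2*Z) (k(Z) = -2 - (Z + Z)*(2 - 5*(-1) + 2*Z) = -2 - 2*Z*(2 + 5 + 2*Z) = -2 - 2*Z*(7 + 2*Z))
(-1849627 + 1909970) - k(1054) = (-1849627 + 1909970) - (-2 - 2*1054*(7 + 2*1054)) = 60343 - (-2 - 2*1054*(7 + 2108)) = 60343 - (-2 - 2*1054*2115) = 60343 - (-2 - 4458420) = 60343 - 1*(-4458422) = 60343 + 4458422 = 4518765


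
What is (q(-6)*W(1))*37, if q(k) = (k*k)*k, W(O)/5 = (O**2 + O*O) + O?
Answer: -119880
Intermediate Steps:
W(O) = 5*O + 10*O**2 (W(O) = 5*((O**2 + O*O) + O) = 5*((O**2 + O**2) + O) = 5*(2*O**2 + O) = 5*(O + 2*O**2) = 5*O + 10*O**2)
q(k) = k**3 (q(k) = k**2*k = k**3)
(q(-6)*W(1))*37 = ((-6)**3*(5*1*(1 + 2*1)))*37 = -1080*(1 + 2)*37 = -1080*3*37 = -216*15*37 = -3240*37 = -119880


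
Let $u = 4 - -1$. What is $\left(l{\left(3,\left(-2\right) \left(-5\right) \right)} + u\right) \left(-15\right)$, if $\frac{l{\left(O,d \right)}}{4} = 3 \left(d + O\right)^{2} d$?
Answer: $-304275$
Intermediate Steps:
$l{\left(O,d \right)} = 12 d \left(O + d\right)^{2}$ ($l{\left(O,d \right)} = 4 \cdot 3 \left(d + O\right)^{2} d = 4 \cdot 3 \left(O + d\right)^{2} d = 4 \cdot 3 d \left(O + d\right)^{2} = 12 d \left(O + d\right)^{2}$)
$u = 5$ ($u = 4 + 1 = 5$)
$\left(l{\left(3,\left(-2\right) \left(-5\right) \right)} + u\right) \left(-15\right) = \left(12 \left(\left(-2\right) \left(-5\right)\right) \left(3 - -10\right)^{2} + 5\right) \left(-15\right) = \left(12 \cdot 10 \left(3 + 10\right)^{2} + 5\right) \left(-15\right) = \left(12 \cdot 10 \cdot 13^{2} + 5\right) \left(-15\right) = \left(12 \cdot 10 \cdot 169 + 5\right) \left(-15\right) = \left(20280 + 5\right) \left(-15\right) = 20285 \left(-15\right) = -304275$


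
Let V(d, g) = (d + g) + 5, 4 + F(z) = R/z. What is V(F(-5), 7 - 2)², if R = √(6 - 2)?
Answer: 784/25 ≈ 31.360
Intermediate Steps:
R = 2 (R = √4 = 2)
F(z) = -4 + 2/z
V(d, g) = 5 + d + g
V(F(-5), 7 - 2)² = (5 + (-4 + 2/(-5)) + (7 - 2))² = (5 + (-4 + 2*(-⅕)) + 5)² = (5 + (-4 - ⅖) + 5)² = (5 - 22/5 + 5)² = (28/5)² = 784/25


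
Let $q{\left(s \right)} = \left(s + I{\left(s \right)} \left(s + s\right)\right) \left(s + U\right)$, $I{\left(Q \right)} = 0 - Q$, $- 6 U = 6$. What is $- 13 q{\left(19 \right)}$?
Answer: $164502$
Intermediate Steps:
$U = -1$ ($U = \left(- \frac{1}{6}\right) 6 = -1$)
$I{\left(Q \right)} = - Q$
$q{\left(s \right)} = \left(-1 + s\right) \left(s - 2 s^{2}\right)$ ($q{\left(s \right)} = \left(s + - s \left(s + s\right)\right) \left(s - 1\right) = \left(s + - s 2 s\right) \left(-1 + s\right) = \left(s - 2 s^{2}\right) \left(-1 + s\right) = \left(-1 + s\right) \left(s - 2 s^{2}\right)$)
$- 13 q{\left(19 \right)} = - 13 \cdot 19 \left(-1 - 2 \cdot 19^{2} + 3 \cdot 19\right) = - 13 \cdot 19 \left(-1 - 722 + 57\right) = - 13 \cdot 19 \left(-666\right) = \left(-13\right) \left(-12654\right) = 164502$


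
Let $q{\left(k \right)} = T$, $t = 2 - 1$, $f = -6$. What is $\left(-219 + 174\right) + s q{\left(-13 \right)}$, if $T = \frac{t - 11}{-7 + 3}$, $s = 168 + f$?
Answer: $360$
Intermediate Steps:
$s = 162$ ($s = 168 - 6 = 162$)
$t = 1$ ($t = 2 - 1 = 1$)
$T = \frac{5}{2}$ ($T = \frac{1 - 11}{-7 + 3} = - \frac{10}{-4} = \left(-10\right) \left(- \frac{1}{4}\right) = \frac{5}{2} \approx 2.5$)
$q{\left(k \right)} = \frac{5}{2}$
$\left(-219 + 174\right) + s q{\left(-13 \right)} = \left(-219 + 174\right) + 162 \cdot \frac{5}{2} = -45 + 405 = 360$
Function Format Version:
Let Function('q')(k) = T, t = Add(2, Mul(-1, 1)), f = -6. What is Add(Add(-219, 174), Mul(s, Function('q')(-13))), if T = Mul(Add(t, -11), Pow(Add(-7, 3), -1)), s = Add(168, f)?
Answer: 360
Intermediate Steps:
s = 162 (s = Add(168, -6) = 162)
t = 1 (t = Add(2, -1) = 1)
T = Rational(5, 2) (T = Mul(Add(1, -11), Pow(Add(-7, 3), -1)) = Mul(-10, Pow(-4, -1)) = Mul(-10, Rational(-1, 4)) = Rational(5, 2) ≈ 2.5000)
Function('q')(k) = Rational(5, 2)
Add(Add(-219, 174), Mul(s, Function('q')(-13))) = Add(Add(-219, 174), Mul(162, Rational(5, 2))) = Add(-45, 405) = 360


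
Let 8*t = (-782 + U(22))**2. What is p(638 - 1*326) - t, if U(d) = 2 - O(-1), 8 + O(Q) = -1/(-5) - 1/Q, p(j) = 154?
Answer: -3728789/50 ≈ -74576.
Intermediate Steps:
O(Q) = -39/5 - 1/Q (O(Q) = -8 + (-1/(-5) - 1/Q) = -8 + (-1*(-1/5) - 1/Q) = -8 + (1/5 - 1/Q) = -39/5 - 1/Q)
U(d) = 44/5 (U(d) = 2 - (-39/5 - 1/(-1)) = 2 - (-39/5 - 1*(-1)) = 2 - (-39/5 + 1) = 2 - 1*(-34/5) = 2 + 34/5 = 44/5)
t = 3736489/50 (t = (-782 + 44/5)**2/8 = (-3866/5)**2/8 = (1/8)*(14945956/25) = 3736489/50 ≈ 74730.)
p(638 - 1*326) - t = 154 - 1*3736489/50 = 154 - 3736489/50 = -3728789/50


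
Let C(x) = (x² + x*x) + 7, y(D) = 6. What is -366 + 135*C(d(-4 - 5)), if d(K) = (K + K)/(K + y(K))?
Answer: 10299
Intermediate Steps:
d(K) = 2*K/(6 + K) (d(K) = (K + K)/(K + 6) = (2*K)/(6 + K) = 2*K/(6 + K))
C(x) = 7 + 2*x² (C(x) = (x² + x²) + 7 = 2*x² + 7 = 7 + 2*x²)
-366 + 135*C(d(-4 - 5)) = -366 + 135*(7 + 2*(2*(-4 - 5)/(6 + (-4 - 5)))²) = -366 + 135*(7 + 2*(2*(-9)/(6 - 9))²) = -366 + 135*(7 + 2*(2*(-9)/(-3))²) = -366 + 135*(7 + 2*(2*(-9)*(-⅓))²) = -366 + 135*(7 + 2*6²) = -366 + 135*(7 + 2*36) = -366 + 135*(7 + 72) = -366 + 135*79 = -366 + 10665 = 10299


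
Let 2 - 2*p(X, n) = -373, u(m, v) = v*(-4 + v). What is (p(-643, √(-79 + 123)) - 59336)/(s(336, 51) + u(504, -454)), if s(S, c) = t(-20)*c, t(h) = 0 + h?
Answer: -118297/413824 ≈ -0.28586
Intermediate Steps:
t(h) = h
s(S, c) = -20*c
p(X, n) = 375/2 (p(X, n) = 1 - ½*(-373) = 1 + 373/2 = 375/2)
(p(-643, √(-79 + 123)) - 59336)/(s(336, 51) + u(504, -454)) = (375/2 - 59336)/(-20*51 - 454*(-4 - 454)) = -118297/(2*(-1020 - 454*(-458))) = -118297/(2*(-1020 + 207932)) = -118297/2/206912 = -118297/2*1/206912 = -118297/413824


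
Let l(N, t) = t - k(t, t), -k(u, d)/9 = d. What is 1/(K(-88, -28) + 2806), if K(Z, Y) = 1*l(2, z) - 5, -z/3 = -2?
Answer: 1/2861 ≈ 0.00034953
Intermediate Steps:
z = 6 (z = -3*(-2) = 6)
k(u, d) = -9*d
l(N, t) = 10*t (l(N, t) = t - (-9)*t = t + 9*t = 10*t)
K(Z, Y) = 55 (K(Z, Y) = 1*(10*6) - 5 = 1*60 - 5 = 60 - 5 = 55)
1/(K(-88, -28) + 2806) = 1/(55 + 2806) = 1/2861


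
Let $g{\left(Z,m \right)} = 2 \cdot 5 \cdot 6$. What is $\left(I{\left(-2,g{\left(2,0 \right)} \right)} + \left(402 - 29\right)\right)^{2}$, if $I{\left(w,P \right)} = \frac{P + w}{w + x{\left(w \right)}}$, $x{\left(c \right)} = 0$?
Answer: $118336$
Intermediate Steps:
$g{\left(Z,m \right)} = 60$ ($g{\left(Z,m \right)} = 10 \cdot 6 = 60$)
$I{\left(w,P \right)} = \frac{P + w}{w}$ ($I{\left(w,P \right)} = \frac{P + w}{w + 0} = \frac{P + w}{w}$)
$\left(I{\left(-2,g{\left(2,0 \right)} \right)} + \left(402 - 29\right)\right)^{2} = \left(\frac{60 - 2}{-2} + \left(402 - 29\right)\right)^{2} = \left(\left(- \frac{1}{2}\right) 58 + \left(402 - 29\right)\right)^{2} = \left(-29 + 373\right)^{2} = 344^{2} = 118336$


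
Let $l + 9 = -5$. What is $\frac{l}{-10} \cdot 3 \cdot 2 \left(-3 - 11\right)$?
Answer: $- \frac{588}{5} \approx -117.6$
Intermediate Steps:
$l = -14$ ($l = -9 - 5 = -14$)
$\frac{l}{-10} \cdot 3 \cdot 2 \left(-3 - 11\right) = - \frac{14}{-10} \cdot 3 \cdot 2 \left(-3 - 11\right) = \left(-14\right) \left(- \frac{1}{10}\right) 6 \left(-3 - 11\right) = \frac{7}{5} \cdot 6 \left(-14\right) = \frac{42}{5} \left(-14\right) = - \frac{588}{5}$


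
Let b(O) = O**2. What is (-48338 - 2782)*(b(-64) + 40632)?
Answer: -2286495360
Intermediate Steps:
(-48338 - 2782)*(b(-64) + 40632) = (-48338 - 2782)*((-64)**2 + 40632) = -51120*(4096 + 40632) = -51120*44728 = -2286495360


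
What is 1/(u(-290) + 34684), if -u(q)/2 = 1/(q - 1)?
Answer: 291/10093046 ≈ 2.8832e-5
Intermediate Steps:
u(q) = -2/(-1 + q) (u(q) = -2/(q - 1) = -2/(-1 + q))
1/(u(-290) + 34684) = 1/(-2/(-1 - 290) + 34684) = 1/(-2/(-291) + 34684) = 1/(-2*(-1/291) + 34684) = 1/(2/291 + 34684) = 1/(10093046/291) = 291/10093046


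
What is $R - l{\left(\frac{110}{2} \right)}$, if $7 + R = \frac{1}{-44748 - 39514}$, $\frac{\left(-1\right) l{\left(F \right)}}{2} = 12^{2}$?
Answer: $\frac{23677621}{84262} \approx 281.0$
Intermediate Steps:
$l{\left(F \right)} = -288$ ($l{\left(F \right)} = - 2 \cdot 12^{2} = \left(-2\right) 144 = -288$)
$R = - \frac{589835}{84262}$ ($R = -7 + \frac{1}{-44748 - 39514} = -7 + \frac{1}{-84262} = -7 - \frac{1}{84262} = - \frac{589835}{84262} \approx -7.0$)
$R - l{\left(\frac{110}{2} \right)} = - \frac{589835}{84262} - -288 = - \frac{589835}{84262} + 288 = \frac{23677621}{84262}$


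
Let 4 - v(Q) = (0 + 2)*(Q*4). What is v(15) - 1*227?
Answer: -343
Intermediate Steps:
v(Q) = 4 - 8*Q (v(Q) = 4 - (0 + 2)*Q*4 = 4 - 2*4*Q = 4 - 8*Q)
v(15) - 1*227 = (4 - 8*15) - 1*227 = (4 - 120) - 227 = -116 - 227 = -343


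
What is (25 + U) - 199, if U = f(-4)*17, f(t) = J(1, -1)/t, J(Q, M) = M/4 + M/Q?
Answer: -2699/16 ≈ -168.69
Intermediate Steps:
J(Q, M) = M/4 + M/Q (J(Q, M) = M*(1/4) + M/Q = M/4 + M/Q)
f(t) = -5/(4*t) (f(t) = ((1/4)*(-1) - 1/1)/t = (-1/4 - 1*1)/t = (-1/4 - 1)/t = -5/(4*t))
U = 85/16 (U = -5/4/(-4)*17 = -5/4*(-1/4)*17 = (5/16)*17 = 85/16 ≈ 5.3125)
(25 + U) - 199 = (25 + 85/16) - 199 = 485/16 - 199 = -2699/16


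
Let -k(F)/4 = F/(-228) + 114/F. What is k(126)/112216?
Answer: -281/22387092 ≈ -1.2552e-5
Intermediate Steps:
k(F) = -456/F + F/57 (k(F) = -4*(F/(-228) + 114/F) = -4*(F*(-1/228) + 114/F) = -4*(-F/228 + 114/F) = -4*(114/F - F/228) = -456/F + F/57)
k(126)/112216 = (-456/126 + (1/57)*126)/112216 = (-456*1/126 + 42/19)*(1/112216) = (-76/21 + 42/19)*(1/112216) = -562/399*1/112216 = -281/22387092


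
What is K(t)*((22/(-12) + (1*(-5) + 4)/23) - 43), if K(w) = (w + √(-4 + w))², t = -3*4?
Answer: -396352/69 + 99088*I/23 ≈ -5744.2 + 4308.2*I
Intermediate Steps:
t = -12
K(t)*((22/(-12) + (1*(-5) + 4)/23) - 43) = (-12 + √(-4 - 12))²*((22/(-12) + (1*(-5) + 4)/23) - 43) = (-12 + √(-16))²*((22*(-1/12) + (-5 + 4)*(1/23)) - 43) = (-12 + 4*I)²*((-11/6 - 1*1/23) - 43) = (-12 + 4*I)²*((-11/6 - 1/23) - 43) = (-12 + 4*I)²*(-259/138 - 43) = (-12 + 4*I)²*(-6193/138) = -6193*(-12 + 4*I)²/138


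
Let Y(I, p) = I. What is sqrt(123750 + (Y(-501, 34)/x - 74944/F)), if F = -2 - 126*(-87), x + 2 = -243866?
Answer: sqrt(863280639966551662835)/83524790 ≈ 351.77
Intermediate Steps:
x = -243868 (x = -2 - 243866 = -243868)
F = 10960 (F = -2 + 10962 = 10960)
sqrt(123750 + (Y(-501, 34)/x - 74944/F)) = sqrt(123750 + (-501/(-243868) - 74944/10960)) = sqrt(123750 + (-501*(-1/243868) - 74944*1/10960)) = sqrt(123750 + (501/243868 - 4684/685)) = sqrt(123750 - 1141934527/167049580) = sqrt(20671243590473/167049580) = sqrt(863280639966551662835)/83524790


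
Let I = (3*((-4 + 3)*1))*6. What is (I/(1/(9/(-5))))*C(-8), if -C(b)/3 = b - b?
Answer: 0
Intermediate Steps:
C(b) = 0 (C(b) = -3*(b - b) = -3*0 = 0)
I = -18 (I = (3*(-1*1))*6 = (3*(-1))*6 = -3*6 = -18)
(I/(1/(9/(-5))))*C(-8) = -18*9/(-5)*0 = -18*9*(-⅕)*0 = -18/(1/(-9/5))*0 = -18/(-5/9)*0 = -18*(-9/5)*0 = (162/5)*0 = 0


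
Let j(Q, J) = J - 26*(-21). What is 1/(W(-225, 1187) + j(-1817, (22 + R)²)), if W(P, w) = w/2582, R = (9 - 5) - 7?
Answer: 2582/2343061 ≈ 0.0011020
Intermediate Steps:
R = -3 (R = 4 - 7 = -3)
j(Q, J) = 546 + J (j(Q, J) = J + 546 = 546 + J)
W(P, w) = w/2582 (W(P, w) = w*(1/2582) = w/2582)
1/(W(-225, 1187) + j(-1817, (22 + R)²)) = 1/((1/2582)*1187 + (546 + (22 - 3)²)) = 1/(1187/2582 + (546 + 19²)) = 1/(1187/2582 + (546 + 361)) = 1/(1187/2582 + 907) = 1/(2343061/2582) = 2582/2343061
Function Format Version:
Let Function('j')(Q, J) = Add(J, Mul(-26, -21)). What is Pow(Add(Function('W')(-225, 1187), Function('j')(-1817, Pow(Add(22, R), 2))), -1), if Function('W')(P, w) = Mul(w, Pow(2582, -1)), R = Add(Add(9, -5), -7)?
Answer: Rational(2582, 2343061) ≈ 0.0011020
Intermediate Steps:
R = -3 (R = Add(4, -7) = -3)
Function('j')(Q, J) = Add(546, J) (Function('j')(Q, J) = Add(J, 546) = Add(546, J))
Function('W')(P, w) = Mul(Rational(1, 2582), w) (Function('W')(P, w) = Mul(w, Rational(1, 2582)) = Mul(Rational(1, 2582), w))
Pow(Add(Function('W')(-225, 1187), Function('j')(-1817, Pow(Add(22, R), 2))), -1) = Pow(Add(Mul(Rational(1, 2582), 1187), Add(546, Pow(Add(22, -3), 2))), -1) = Pow(Add(Rational(1187, 2582), Add(546, Pow(19, 2))), -1) = Pow(Add(Rational(1187, 2582), Add(546, 361)), -1) = Pow(Add(Rational(1187, 2582), 907), -1) = Pow(Rational(2343061, 2582), -1) = Rational(2582, 2343061)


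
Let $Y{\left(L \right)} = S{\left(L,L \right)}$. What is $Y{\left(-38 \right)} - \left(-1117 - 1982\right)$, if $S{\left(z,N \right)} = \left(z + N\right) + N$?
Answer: $2985$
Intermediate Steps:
$S{\left(z,N \right)} = z + 2 N$ ($S{\left(z,N \right)} = \left(N + z\right) + N = z + 2 N$)
$Y{\left(L \right)} = 3 L$ ($Y{\left(L \right)} = L + 2 L = 3 L$)
$Y{\left(-38 \right)} - \left(-1117 - 1982\right) = 3 \left(-38\right) - \left(-1117 - 1982\right) = -114 - -3099 = -114 + 3099 = 2985$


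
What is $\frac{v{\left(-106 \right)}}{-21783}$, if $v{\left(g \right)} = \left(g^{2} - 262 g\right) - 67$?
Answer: $- \frac{38941}{21783} \approx -1.7877$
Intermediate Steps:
$v{\left(g \right)} = -67 + g^{2} - 262 g$
$\frac{v{\left(-106 \right)}}{-21783} = \frac{-67 + \left(-106\right)^{2} - -27772}{-21783} = \left(-67 + 11236 + 27772\right) \left(- \frac{1}{21783}\right) = 38941 \left(- \frac{1}{21783}\right) = - \frac{38941}{21783}$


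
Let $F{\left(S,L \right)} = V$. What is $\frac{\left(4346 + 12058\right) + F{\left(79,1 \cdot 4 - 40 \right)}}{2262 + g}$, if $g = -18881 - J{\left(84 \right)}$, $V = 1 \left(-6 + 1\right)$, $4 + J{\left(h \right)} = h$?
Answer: $- \frac{16399}{16699} \approx -0.98203$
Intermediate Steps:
$J{\left(h \right)} = -4 + h$
$V = -5$ ($V = 1 \left(-5\right) = -5$)
$g = -18961$ ($g = -18881 - \left(-4 + 84\right) = -18881 - 80 = -18961$)
$F{\left(S,L \right)} = -5$
$\frac{\left(4346 + 12058\right) + F{\left(79,1 \cdot 4 - 40 \right)}}{2262 + g} = \frac{\left(4346 + 12058\right) - 5}{2262 - 18961} = \frac{16404 - 5}{-16699} = 16399 \left(- \frac{1}{16699}\right) = - \frac{16399}{16699}$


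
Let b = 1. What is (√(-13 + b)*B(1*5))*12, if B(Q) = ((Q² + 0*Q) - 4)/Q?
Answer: 504*I*√3/5 ≈ 174.59*I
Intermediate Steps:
B(Q) = (-4 + Q²)/Q (B(Q) = ((Q² + 0) - 4)/Q = (Q² - 4)/Q = (-4 + Q²)/Q)
(√(-13 + b)*B(1*5))*12 = (√(-13 + 1)*(1*5 - 4/(1*5)))*12 = (√(-12)*(5 - 4/5))*12 = ((2*I*√3)*(5 - 4*⅕))*12 = ((2*I*√3)*(5 - ⅘))*12 = ((2*I*√3)*(21/5))*12 = (42*I*√3/5)*12 = 504*I*√3/5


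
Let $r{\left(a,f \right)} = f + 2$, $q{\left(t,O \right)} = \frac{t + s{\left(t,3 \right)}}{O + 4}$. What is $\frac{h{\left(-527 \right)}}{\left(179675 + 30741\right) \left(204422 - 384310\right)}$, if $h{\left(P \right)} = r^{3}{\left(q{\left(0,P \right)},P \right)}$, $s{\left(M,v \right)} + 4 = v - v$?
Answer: $\frac{144703125}{37851313408} \approx 0.0038229$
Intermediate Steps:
$s{\left(M,v \right)} = -4$ ($s{\left(M,v \right)} = -4 + \left(v - v\right) = -4 + 0 = -4$)
$q{\left(t,O \right)} = \frac{-4 + t}{4 + O}$ ($q{\left(t,O \right)} = \frac{t - 4}{O + 4} = \frac{-4 + t}{4 + O}$)
$r{\left(a,f \right)} = 2 + f$
$h{\left(P \right)} = \left(2 + P\right)^{3}$
$\frac{h{\left(-527 \right)}}{\left(179675 + 30741\right) \left(204422 - 384310\right)} = \frac{\left(2 - 527\right)^{3}}{\left(179675 + 30741\right) \left(204422 - 384310\right)} = \frac{\left(-525\right)^{3}}{210416 \left(-179888\right)} = - \frac{144703125}{-37851313408} = \left(-144703125\right) \left(- \frac{1}{37851313408}\right) = \frac{144703125}{37851313408}$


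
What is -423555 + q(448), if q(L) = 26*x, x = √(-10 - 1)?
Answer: -423555 + 26*I*√11 ≈ -4.2356e+5 + 86.232*I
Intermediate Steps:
x = I*√11 (x = √(-11) = I*√11 ≈ 3.3166*I)
q(L) = 26*I*√11 (q(L) = 26*(I*√11) = 26*I*√11)
-423555 + q(448) = -423555 + 26*I*√11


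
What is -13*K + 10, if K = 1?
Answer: -3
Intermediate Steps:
-13*K + 10 = -13*1 + 10 = -13 + 10 = -3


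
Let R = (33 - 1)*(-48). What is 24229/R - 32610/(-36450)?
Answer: -9256201/622080 ≈ -14.879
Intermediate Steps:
R = -1536 (R = 32*(-48) = -1536)
24229/R - 32610/(-36450) = 24229/(-1536) - 32610/(-36450) = 24229*(-1/1536) - 32610*(-1/36450) = -24229/1536 + 1087/1215 = -9256201/622080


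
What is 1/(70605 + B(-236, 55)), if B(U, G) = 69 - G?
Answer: 1/70619 ≈ 1.4160e-5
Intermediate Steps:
1/(70605 + B(-236, 55)) = 1/(70605 + (69 - 1*55)) = 1/(70605 + (69 - 55)) = 1/(70605 + 14) = 1/70619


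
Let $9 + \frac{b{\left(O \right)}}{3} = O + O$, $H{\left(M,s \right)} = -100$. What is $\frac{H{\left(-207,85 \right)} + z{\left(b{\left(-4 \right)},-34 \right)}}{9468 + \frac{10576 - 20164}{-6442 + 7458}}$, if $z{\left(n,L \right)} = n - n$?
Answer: $- \frac{1016}{96099} \approx -0.010572$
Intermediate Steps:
$b{\left(O \right)} = -27 + 6 O$ ($b{\left(O \right)} = -27 + 3 \left(O + O\right) = -27 + 3 \cdot 2 O = -27 + 6 O$)
$z{\left(n,L \right)} = 0$
$\frac{H{\left(-207,85 \right)} + z{\left(b{\left(-4 \right)},-34 \right)}}{9468 + \frac{10576 - 20164}{-6442 + 7458}} = \frac{-100 + 0}{9468 + \frac{10576 - 20164}{-6442 + 7458}} = - \frac{100}{9468 - \frac{9588}{1016}} = - \frac{100}{9468 - \frac{2397}{254}} = - \frac{100}{\frac{2402475}{254}} = \left(-100\right) \frac{254}{2402475} = - \frac{1016}{96099}$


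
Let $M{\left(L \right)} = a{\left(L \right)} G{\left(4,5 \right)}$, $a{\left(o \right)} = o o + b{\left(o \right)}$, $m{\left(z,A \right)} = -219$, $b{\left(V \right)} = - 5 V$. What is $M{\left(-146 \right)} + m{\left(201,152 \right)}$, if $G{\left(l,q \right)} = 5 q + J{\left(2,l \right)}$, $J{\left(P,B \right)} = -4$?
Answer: $462747$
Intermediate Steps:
$a{\left(o \right)} = o^{2} - 5 o$ ($a{\left(o \right)} = o o - 5 o = o^{2} - 5 o$)
$G{\left(l,q \right)} = -4 + 5 q$ ($G{\left(l,q \right)} = 5 q - 4 = -4 + 5 q$)
$M{\left(L \right)} = 21 L \left(-5 + L\right)$ ($M{\left(L \right)} = L \left(-5 + L\right) \left(-4 + 5 \cdot 5\right) = L \left(-5 + L\right) \left(-4 + 25\right) = L \left(-5 + L\right) 21 = 21 L \left(-5 + L\right)$)
$M{\left(-146 \right)} + m{\left(201,152 \right)} = 21 \left(-146\right) \left(-5 - 146\right) - 219 = 21 \left(-146\right) \left(-151\right) - 219 = 462966 - 219 = 462747$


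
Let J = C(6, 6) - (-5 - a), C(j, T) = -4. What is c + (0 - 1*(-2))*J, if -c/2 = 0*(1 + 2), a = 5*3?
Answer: 32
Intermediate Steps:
a = 15
c = 0 (c = -0*(1 + 2) = -0*3 = -2*0 = 0)
J = 16 (J = -4 - (-5 - 1*15) = -4 - (-5 - 15) = -4 - 1*(-20) = -4 + 20 = 16)
c + (0 - 1*(-2))*J = 0 + (0 - 1*(-2))*16 = 0 + (0 + 2)*16 = 0 + 2*16 = 0 + 32 = 32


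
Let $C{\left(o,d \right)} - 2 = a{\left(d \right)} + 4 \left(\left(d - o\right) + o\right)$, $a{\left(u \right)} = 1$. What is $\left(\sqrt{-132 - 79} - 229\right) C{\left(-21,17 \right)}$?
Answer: $-16259 + 71 i \sqrt{211} \approx -16259.0 + 1031.3 i$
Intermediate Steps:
$C{\left(o,d \right)} = 3 + 4 d$ ($C{\left(o,d \right)} = 2 + \left(1 + 4 \left(\left(d - o\right) + o\right)\right) = 2 + \left(1 + 4 d\right) = 3 + 4 d$)
$\left(\sqrt{-132 - 79} - 229\right) C{\left(-21,17 \right)} = \left(\sqrt{-132 - 79} - 229\right) \left(3 + 4 \cdot 17\right) = \left(\sqrt{-211} - 229\right) \left(3 + 68\right) = \left(i \sqrt{211} - 229\right) 71 = \left(-229 + i \sqrt{211}\right) 71 = -16259 + 71 i \sqrt{211}$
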